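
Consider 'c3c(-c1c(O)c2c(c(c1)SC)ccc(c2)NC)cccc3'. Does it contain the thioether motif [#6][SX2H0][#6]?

Yes

The pattern [#6][SX2H0][#6] describes an aliphatic sulfur bridging two carbons with no H on the sulfur — a thioether.
The molecule carries a methylthio ether (-SCH3), whose atoms satisfy every constraint of the query, so the pattern matches.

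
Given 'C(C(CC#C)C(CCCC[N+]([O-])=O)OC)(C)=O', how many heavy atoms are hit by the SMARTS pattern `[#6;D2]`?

6

The query [#6;D2] means: any carbon bonded to exactly two heavy atoms.
Check the 17 heavy atoms by environment: 6× C (D2) → match; 3× C (D3) → no; 1× O (D2) → no; 3× C (D1) → no; 2× O (D1) → no; 1× N (charge +1, D3) → no; 1× O (charge -1, D1) → no.
That gives 6 matching atoms.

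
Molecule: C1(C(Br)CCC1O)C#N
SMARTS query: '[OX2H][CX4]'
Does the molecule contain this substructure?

Yes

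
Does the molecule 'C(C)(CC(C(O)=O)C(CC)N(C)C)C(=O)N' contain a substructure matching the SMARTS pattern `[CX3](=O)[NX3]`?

Yes

The pattern [CX3](=O)[NX3] describes a carbonyl carbon bonded to a trivalent nitrogen — an amide.
The molecule carries a primary amide (-C(=O)NH2), whose atoms satisfy every constraint of the query, so the pattern matches.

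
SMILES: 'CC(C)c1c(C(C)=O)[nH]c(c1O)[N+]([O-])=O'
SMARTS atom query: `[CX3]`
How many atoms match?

1

Check the 15 heavy atoms by environment: 1× n (aromatic, X3) → no; 4× c (aromatic, X3) → no; 4× C (X4) → no; 1× O (X2) → no; 1× N (charge +1, X3) → no; 1× O (charge -1, X1) → no; 2× O (X1) → no; 1× C (X3) → match.
That gives 1 matching atom.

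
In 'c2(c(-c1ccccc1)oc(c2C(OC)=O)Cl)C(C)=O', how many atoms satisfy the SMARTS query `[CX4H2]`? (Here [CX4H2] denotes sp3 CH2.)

0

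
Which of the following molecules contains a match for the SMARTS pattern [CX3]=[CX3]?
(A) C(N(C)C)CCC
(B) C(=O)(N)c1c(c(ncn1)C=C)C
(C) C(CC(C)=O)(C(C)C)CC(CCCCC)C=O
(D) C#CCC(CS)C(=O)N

B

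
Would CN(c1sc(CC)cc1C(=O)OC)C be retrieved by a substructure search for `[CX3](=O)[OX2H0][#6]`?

Yes

The pattern [CX3](=O)[OX2H0][#6] describes a carbonyl carbon bonded to an oxygen that is itself bonded to carbon (no H on that O) — an ester.
The molecule carries a methyl-ester group (-C(=O)OCH3), whose atoms satisfy every constraint of the query, so the pattern matches.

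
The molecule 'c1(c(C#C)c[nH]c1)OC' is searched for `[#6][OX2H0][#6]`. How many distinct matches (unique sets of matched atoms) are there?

[#6][OX2H0][#6] is the SMARTS for an ether: an aliphatic oxygen bridging two carbons with no H on the oxygen.
Exactly one fragment in the molecule meets all constraints, giving 1 match.

1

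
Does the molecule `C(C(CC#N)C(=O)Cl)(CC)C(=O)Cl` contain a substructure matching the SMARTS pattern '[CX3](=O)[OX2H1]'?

No

The pattern [CX3](=O)[OX2H1] describes an sp2 carbon double-bonded to O and single-bonded to an -OH oxygen — a carboxylic acid.
The closest candidate here is an acyl chloride (-C(=O)Cl), but the carbonyl is bonded to Cl, not to an -OH oxygen. No other fragment satisfies the full query, so there is no match.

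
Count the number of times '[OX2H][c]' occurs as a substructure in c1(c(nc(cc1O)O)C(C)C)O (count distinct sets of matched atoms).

3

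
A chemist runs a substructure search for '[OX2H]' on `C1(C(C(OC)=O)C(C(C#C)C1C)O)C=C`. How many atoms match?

The query [OX2H] means: aliphatic oxygen with two connections, one of which is H — an -OH oxygen.
Check the 15 heavy atoms by environment: 5× C (H1, X4) → no; 1× C (H1, X3) → no; 1× C (H2, X3) → no; 1× C (H0, X3) → no; 1× O (H0, X1) → no; 1× O (H0, X2) → no; 2× C (H3, X4) → no; 1× O (H1, X2) → match; 1× C (H0, X2) → no; 1× C (H1, X2) → no.
That gives 1 matching atom.

1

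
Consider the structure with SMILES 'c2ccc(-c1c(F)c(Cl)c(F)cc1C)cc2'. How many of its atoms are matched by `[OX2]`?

The query [OX2] means: aliphatic oxygen with two total connections — ether, hydroxyl, or ester single-bond O.
Check the 16 heavy atoms by environment: 12× c (aromatic, X3) → no; 2× F (X1) → no; 1× Cl (X1) → no; 1× C (X4) → no.
No environment satisfies the query, so 0 matching atoms.

0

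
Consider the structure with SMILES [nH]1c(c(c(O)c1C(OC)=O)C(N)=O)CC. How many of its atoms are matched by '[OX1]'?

The query [OX1] means: aliphatic oxygen with one total connection — typically a carbonyl =O or an oxide.
Check the 15 heavy atoms by environment: 1× n (aromatic, X3) → no; 4× c (aromatic, X3) → no; 2× O (X2) → no; 2× C (X3) → no; 2× O (X1) → match; 1× N (X3) → no; 3× C (X4) → no.
That gives 2 matching atoms.

2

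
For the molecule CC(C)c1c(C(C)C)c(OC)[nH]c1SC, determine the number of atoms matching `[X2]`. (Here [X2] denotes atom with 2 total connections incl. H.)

The query [X2] means: any atom with exactly two total connections (bonds + H).
Check the 15 heavy atoms by environment: 1× n (aromatic, X3) → no; 4× c (aromatic, X3) → no; 8× C (X4) → no; 1× S (X2) → match; 1× O (X2) → match.
Summing the matching environments: 1 + 1 = 2 matching atoms.

2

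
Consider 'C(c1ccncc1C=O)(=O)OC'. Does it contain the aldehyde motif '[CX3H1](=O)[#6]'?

Yes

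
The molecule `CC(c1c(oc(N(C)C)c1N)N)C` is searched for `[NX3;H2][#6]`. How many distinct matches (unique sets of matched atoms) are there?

[NX3;H2][#6] is the SMARTS for a primary amine: a trivalent nitrogen with two H attached to carbon.
The molecule carries 2 separate instances of a primary amino group (-NH2) meeting every constraint; each maps to a distinct set of atoms, giving 2 matches.

2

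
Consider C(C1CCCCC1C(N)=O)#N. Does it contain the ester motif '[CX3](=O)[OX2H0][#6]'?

No

The pattern [CX3](=O)[OX2H0][#6] describes a carbonyl carbon bonded to an oxygen that is itself bonded to carbon (no H on that O) — an ester.
The closest candidate here is a primary amide (-C(=O)NH2), but the carbonyl is bonded to N, not to an O-C linkage. No other fragment satisfies the full query, so there is no match.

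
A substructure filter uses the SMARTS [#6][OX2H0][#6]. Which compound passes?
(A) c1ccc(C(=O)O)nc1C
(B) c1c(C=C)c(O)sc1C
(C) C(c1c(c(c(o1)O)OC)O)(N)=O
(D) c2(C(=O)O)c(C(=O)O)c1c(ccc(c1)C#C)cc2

[#6][OX2H0][#6] describes an aliphatic oxygen bridging two carbons with no H on the oxygen (an ether).
(A) has a carboxylic acid group (-C(=O)OH) but the -OH oxygen has H1; the =O is OX1, not OX2.
(B) has a hydroxyl group (-OH) but the oxygen has H1, not H0 bridging two carbons.
(C) contains a methoxy ether (-OCH3), which satisfies every atom and bond constraint.
(D) has a carboxylic acid group (-C(=O)OH) but the -OH oxygen has H1; the =O is OX1, not OX2.
So the answer is (C).

C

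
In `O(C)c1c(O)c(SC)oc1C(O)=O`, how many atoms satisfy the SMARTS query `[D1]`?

5

The query [D1] means: atom with exactly one heavy-atom neighbour (degree 1).
Check the 13 heavy atoms by environment: 1× o (aromatic, D2) → no; 4× c (aromatic, D3) → no; 1× C (D3) → no; 3× O (D1) → match; 1× O (D2) → no; 2× C (D1) → match; 1× S (D2) → no.
Summing the matching environments: 3 + 2 = 5 matching atoms.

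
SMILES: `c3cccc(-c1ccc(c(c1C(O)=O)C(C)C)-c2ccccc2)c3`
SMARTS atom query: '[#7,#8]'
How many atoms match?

2

Check the 24 heavy atoms by environment: 18× c (aromatic) → no; 4× C → no; 2× O → match.
That gives 2 matching atoms.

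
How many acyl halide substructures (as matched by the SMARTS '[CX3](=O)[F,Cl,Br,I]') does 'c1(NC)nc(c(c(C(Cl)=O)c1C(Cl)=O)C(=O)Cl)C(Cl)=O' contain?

4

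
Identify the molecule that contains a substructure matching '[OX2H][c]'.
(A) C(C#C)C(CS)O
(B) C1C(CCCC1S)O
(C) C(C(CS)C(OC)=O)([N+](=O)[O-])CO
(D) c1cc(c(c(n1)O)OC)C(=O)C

D

[OX2H][c] describes a hydroxyl oxygen attached to an aromatic carbon (a phenol).
(A) has a hydroxyl group (-OH) but the -OH is on an aliphatic carbon, not an aromatic c.
(B) has a hydroxyl group (-OH) but the -OH is on an aliphatic carbon, not an aromatic c.
(C) has a hydroxyl group (-OH) but the -OH is on an aliphatic carbon, not an aromatic c.
(D) contains a hydroxyl group (-OH), which satisfies every atom and bond constraint.
So the answer is (D).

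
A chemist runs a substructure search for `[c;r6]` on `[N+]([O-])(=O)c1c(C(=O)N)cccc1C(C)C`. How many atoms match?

6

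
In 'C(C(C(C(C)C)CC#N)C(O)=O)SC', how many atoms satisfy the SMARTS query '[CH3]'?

Check the 14 heavy atoms by environment: 2× C (H2) → no; 3× C (H1) → no; 1× S (H0) → no; 3× C (H3) → match; 2× C (H0) → no; 1× O (H0) → no; 1× O (H1) → no; 1× N (H0) → no.
That gives 3 matching atoms.

3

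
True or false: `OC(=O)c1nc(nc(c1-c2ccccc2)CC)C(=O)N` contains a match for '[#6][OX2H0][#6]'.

False

The pattern [#6][OX2H0][#6] describes an aliphatic oxygen bridging two carbons with no H on the oxygen — an ether.
The closest candidate here is a carboxylic acid group (-C(=O)OH), but the -OH oxygen has H1; the =O is OX1, not OX2. No other fragment satisfies the full query, so there is no match.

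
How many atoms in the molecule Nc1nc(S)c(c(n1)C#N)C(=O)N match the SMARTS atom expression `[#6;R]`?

4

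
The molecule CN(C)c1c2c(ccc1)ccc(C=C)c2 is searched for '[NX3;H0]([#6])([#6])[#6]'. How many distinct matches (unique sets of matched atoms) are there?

1

[NX3;H0]([#6])([#6])[#6] is the SMARTS for a tertiary amine: a trivalent nitrogen with no H, bonded to three carbons.
Exactly one fragment in the molecule meets all constraints, giving 1 match.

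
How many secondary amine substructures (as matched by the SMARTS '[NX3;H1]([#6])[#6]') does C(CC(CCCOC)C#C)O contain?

[NX3;H1]([#6])[#6] is the SMARTS for a secondary amine: a trivalent nitrogen with one H, bonded to two carbons.
No fragment in the molecule satisfies every constraint, giving 0 matches.

0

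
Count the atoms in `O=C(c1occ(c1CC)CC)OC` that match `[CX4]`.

5

Check the 13 heavy atoms by environment: 1× o (aromatic, X2) → no; 4× c (aromatic, X3) → no; 5× C (X4) → match; 1× C (X3) → no; 1× O (X1) → no; 1× O (X2) → no.
That gives 5 matching atoms.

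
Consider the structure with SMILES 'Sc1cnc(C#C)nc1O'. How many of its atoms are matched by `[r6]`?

6

The query [r6] means: r6 matches atoms in a six-membered ring.
Check the 10 heavy atoms by environment: 2× n (aromatic, in 6-ring) → match; 4× c (aromatic, in 6-ring) → match; 2× C (acyclic) → no; 1× O (acyclic) → no; 1× S (acyclic) → no.
Summing the matching environments: 2 + 4 = 6 matching atoms.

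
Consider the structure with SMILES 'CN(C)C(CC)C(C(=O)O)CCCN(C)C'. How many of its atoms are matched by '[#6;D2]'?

4

Check the 16 heavy atoms by environment: 5× C (D1) → no; 4× C (D2) → match; 3× C (D3) → no; 2× O (D1) → no; 2× N (D3) → no.
That gives 4 matching atoms.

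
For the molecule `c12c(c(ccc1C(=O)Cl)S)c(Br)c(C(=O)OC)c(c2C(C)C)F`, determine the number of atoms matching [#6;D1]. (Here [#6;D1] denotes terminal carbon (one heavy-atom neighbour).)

3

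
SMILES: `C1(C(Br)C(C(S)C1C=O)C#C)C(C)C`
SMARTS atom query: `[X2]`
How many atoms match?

3

The query [X2] means: any atom with exactly two total connections (bonds + H).
Check the 14 heavy atoms by environment: 8× C (X4) → no; 2× C (X2) → match; 1× S (X2) → match; 1× C (X3) → no; 1× O (X1) → no; 1× Br (X1) → no.
Summing the matching environments: 2 + 1 = 3 matching atoms.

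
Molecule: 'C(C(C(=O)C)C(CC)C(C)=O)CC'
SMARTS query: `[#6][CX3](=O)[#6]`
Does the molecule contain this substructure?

The pattern [#6][CX3](=O)[#6] describes a carbonyl carbon (no H) flanked by two carbons — a ketone.
The molecule carries an acetyl/ketone group (-C(=O)CH3), whose atoms satisfy every constraint of the query, so the pattern matches.

Yes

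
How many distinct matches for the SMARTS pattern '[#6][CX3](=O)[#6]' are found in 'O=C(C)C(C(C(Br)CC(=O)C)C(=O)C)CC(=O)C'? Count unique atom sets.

4

[#6][CX3](=O)[#6] is the SMARTS for a ketone: a carbonyl carbon (no H) flanked by two carbons.
The molecule carries 4 separate instances of an acetyl/ketone group (-C(=O)CH3) meeting every constraint; each maps to a distinct set of atoms, giving 4 matches.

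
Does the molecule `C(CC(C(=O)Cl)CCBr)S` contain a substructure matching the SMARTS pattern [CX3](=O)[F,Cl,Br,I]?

Yes

The pattern [CX3](=O)[F,Cl,Br,I] describes a carbonyl carbon bonded to a halogen — an acyl halide.
The molecule carries an acyl chloride (-C(=O)Cl), whose atoms satisfy every constraint of the query, so the pattern matches.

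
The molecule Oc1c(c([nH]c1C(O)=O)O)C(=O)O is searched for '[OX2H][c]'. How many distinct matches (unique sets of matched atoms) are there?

[OX2H][c] is the SMARTS for a phenol: a hydroxyl oxygen attached to an aromatic carbon.
The molecule carries 2 separate instances of a hydroxyl group (-OH) meeting every constraint; each maps to a distinct set of atoms, giving 2 matches.

2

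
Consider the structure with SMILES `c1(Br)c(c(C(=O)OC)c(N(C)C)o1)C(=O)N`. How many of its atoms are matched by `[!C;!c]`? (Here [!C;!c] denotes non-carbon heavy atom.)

Check the 16 heavy atoms by environment: 1× o (aromatic) → match; 4× c (aromatic) → no; 5× C → no; 3× O → match; 2× N → match; 1× Br → match.
Summing the matching environments: 1 + 3 + 2 + 1 = 7 matching atoms.

7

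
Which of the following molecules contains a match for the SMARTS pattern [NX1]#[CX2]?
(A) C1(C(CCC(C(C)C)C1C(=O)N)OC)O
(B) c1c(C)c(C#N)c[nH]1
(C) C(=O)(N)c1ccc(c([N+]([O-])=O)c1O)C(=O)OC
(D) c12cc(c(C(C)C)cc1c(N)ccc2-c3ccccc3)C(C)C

[NX1]#[CX2] describes a nitrogen triple-bonded to a two-connected carbon (a nitrile).
(A) has a primary amide (-C(=O)NH2) but the nitrogen is NX3, not NX1.
(B) contains a nitrile (-C#N), which satisfies every atom and bond constraint.
(C) has a nitro group (-[N+](=O)[O-]) but there is no C#N triple bond.
(D) has a primary amino group (-NH2) but the nitrogen is NX3 (three connections), not NX1 triple-bonded.
So the answer is (B).

B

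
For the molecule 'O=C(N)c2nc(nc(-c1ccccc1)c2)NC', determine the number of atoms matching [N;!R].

The query [N;!R] means: aliphatic nitrogen not in a ring.
Check the 17 heavy atoms by environment: 2× n (aromatic, in 6-ring) → no; 10× c (aromatic, in 6-ring) → no; 2× N (acyclic) → match; 2× C (acyclic) → no; 1× O (acyclic) → no.
That gives 2 matching atoms.

2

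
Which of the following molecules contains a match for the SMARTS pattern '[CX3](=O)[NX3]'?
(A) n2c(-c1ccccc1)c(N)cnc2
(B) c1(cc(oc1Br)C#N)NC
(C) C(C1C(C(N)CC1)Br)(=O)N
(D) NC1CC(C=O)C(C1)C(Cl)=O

C

[CX3](=O)[NX3] describes a carbonyl carbon bonded to a trivalent nitrogen (an amide).
(A) has a primary amino group (-NH2) but the -NH2 is not attached to a carbonyl carbon.
(B) has a nitrile (-C#N) but the nitrile N is NX1 (triple-bonded), not NX3.
(C) contains a primary amide (-C(=O)NH2), which satisfies every atom and bond constraint.
(D) has a primary amino group (-NH2) but the -NH2 is not attached to a carbonyl carbon.
So the answer is (C).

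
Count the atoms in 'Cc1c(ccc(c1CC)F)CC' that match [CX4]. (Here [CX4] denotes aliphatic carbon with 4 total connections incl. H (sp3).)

The query [CX4] means: C with X4: aliphatic carbon with exactly 4 total connections (bonds + H).
Check the 12 heavy atoms by environment: 6× c (aromatic, X3) → no; 1× F (X1) → no; 5× C (X4) → match.
That gives 5 matching atoms.

5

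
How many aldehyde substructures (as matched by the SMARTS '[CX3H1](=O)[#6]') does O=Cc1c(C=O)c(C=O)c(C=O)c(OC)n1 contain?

4

[CX3H1](=O)[#6] is the SMARTS for an aldehyde: an sp2 carbon with one H, double-bonded to O and single-bonded to carbon.
The molecule carries 4 separate instances of an aldehyde (-CHO) meeting every constraint; each maps to a distinct set of atoms, giving 4 matches.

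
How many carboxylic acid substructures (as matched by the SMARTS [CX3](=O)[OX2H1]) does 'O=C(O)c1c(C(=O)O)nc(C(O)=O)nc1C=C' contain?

[CX3](=O)[OX2H1] is the SMARTS for a carboxylic acid: an sp2 carbon double-bonded to O and single-bonded to an -OH oxygen.
The molecule carries 3 separate instances of a carboxylic acid group (-C(=O)OH) meeting every constraint; each maps to a distinct set of atoms, giving 3 matches.

3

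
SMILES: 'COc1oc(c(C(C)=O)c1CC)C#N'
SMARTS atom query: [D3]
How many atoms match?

5

The query [D3] means: atom with exactly three heavy-atom neighbours.
Check the 14 heavy atoms by environment: 1× o (aromatic, D2) → no; 4× c (aromatic, D3) → match; 2× C (D2) → no; 3× C (D1) → no; 1× O (D2) → no; 1× C (D3) → match; 1× O (D1) → no; 1× N (D1) → no.
Summing the matching environments: 4 + 1 = 5 matching atoms.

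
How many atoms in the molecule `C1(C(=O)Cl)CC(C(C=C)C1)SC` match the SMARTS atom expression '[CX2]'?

The query [CX2] means: C with X2: aliphatic carbon with exactly 2 total connections.
Check the 12 heavy atoms by environment: 6× C (X4) → no; 1× S (X2) → no; 3× C (X3) → no; 1× O (X1) → no; 1× Cl (X1) → no.
No environment satisfies the query, so 0 matching atoms.

0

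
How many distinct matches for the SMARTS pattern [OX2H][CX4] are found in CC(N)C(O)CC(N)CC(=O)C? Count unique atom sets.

[OX2H][CX4] is the SMARTS for an aliphatic alcohol: a hydroxyl oxygen bound to an sp3 (X4) carbon.
Exactly one fragment in the molecule meets all constraints, giving 1 match.

1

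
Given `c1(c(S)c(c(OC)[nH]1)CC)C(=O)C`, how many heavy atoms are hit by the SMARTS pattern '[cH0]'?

Check the 13 heavy atoms by environment: 1× n (aromatic, H1) → no; 4× c (aromatic, H0) → match; 1× C (H0) → no; 2× O (H0) → no; 3× C (H3) → no; 1× C (H2) → no; 1× S (H1) → no.
That gives 4 matching atoms.

4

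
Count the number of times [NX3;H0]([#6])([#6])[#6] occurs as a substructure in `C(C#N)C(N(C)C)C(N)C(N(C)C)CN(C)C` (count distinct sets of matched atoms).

3

[NX3;H0]([#6])([#6])[#6] is the SMARTS for a tertiary amine: a trivalent nitrogen with no H, bonded to three carbons.
The molecule carries 3 separate instances of a dimethylamino group (-N(CH3)2) meeting every constraint; each maps to a distinct set of atoms, giving 3 matches.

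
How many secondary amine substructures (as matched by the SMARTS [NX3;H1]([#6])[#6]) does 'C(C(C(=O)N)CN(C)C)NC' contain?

[NX3;H1]([#6])[#6] is the SMARTS for a secondary amine: a trivalent nitrogen with one H, bonded to two carbons.
Exactly one fragment in the molecule meets all constraints, giving 1 match.

1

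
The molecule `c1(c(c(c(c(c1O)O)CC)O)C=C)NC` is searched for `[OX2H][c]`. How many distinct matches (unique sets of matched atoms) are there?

[OX2H][c] is the SMARTS for a phenol: a hydroxyl oxygen attached to an aromatic carbon.
The molecule carries 3 separate instances of a hydroxyl group (-OH) meeting every constraint; each maps to a distinct set of atoms, giving 3 matches.

3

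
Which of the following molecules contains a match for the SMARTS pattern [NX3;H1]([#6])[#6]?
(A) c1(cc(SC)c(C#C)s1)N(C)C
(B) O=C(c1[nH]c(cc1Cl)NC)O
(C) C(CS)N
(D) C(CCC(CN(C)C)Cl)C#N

B

[NX3;H1]([#6])[#6] describes a trivalent nitrogen with one H, bonded to two carbons (a secondary amine).
(A) has a dimethylamino group (-N(CH3)2) but the nitrogen has H0, not H1.
(B) contains an N-methylamino group (-NHCH3), which satisfies every atom and bond constraint.
(C) has a primary amino group (-NH2) but the nitrogen has H2 and only one carbon neighbour.
(D) has a dimethylamino group (-N(CH3)2) but the nitrogen has H0, not H1.
So the answer is (B).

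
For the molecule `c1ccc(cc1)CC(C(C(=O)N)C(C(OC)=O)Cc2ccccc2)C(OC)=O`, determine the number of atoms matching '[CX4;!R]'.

7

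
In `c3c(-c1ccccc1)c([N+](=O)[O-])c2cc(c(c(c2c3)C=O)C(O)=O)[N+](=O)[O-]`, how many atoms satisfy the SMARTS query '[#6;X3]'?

18

The query [#6;X3] means: any carbon (aromatic or not) with three total connections.
Check the 27 heavy atoms by environment: 16× c (aromatic, X3) → match; 2× C (X3) → match; 4× O (X1) → no; 2× N (charge +1, X3) → no; 2× O (charge -1, X1) → no; 1× O (X2) → no.
Summing the matching environments: 16 + 2 = 18 matching atoms.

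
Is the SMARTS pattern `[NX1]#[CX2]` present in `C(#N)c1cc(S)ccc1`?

Yes

The pattern [NX1]#[CX2] describes a nitrogen triple-bonded to a two-connected carbon — a nitrile.
The molecule carries a nitrile (-C#N), whose atoms satisfy every constraint of the query, so the pattern matches.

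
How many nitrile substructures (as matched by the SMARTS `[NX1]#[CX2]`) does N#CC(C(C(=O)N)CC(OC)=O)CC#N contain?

2

[NX1]#[CX2] is the SMARTS for a nitrile: a nitrogen triple-bonded to a two-connected carbon.
The molecule carries 2 separate instances of a nitrile (-C#N) meeting every constraint; each maps to a distinct set of atoms, giving 2 matches.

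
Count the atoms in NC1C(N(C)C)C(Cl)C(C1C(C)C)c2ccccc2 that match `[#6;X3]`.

The query [#6;X3] means: any carbon (aromatic or not) with three total connections.
Check the 19 heavy atoms by environment: 10× C (X4) → no; 6× c (aromatic, X3) → match; 1× Cl (X1) → no; 2× N (X3) → no.
That gives 6 matching atoms.

6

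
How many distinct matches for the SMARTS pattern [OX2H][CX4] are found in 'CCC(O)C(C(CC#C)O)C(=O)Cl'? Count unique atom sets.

[OX2H][CX4] is the SMARTS for an aliphatic alcohol: a hydroxyl oxygen bound to an sp3 (X4) carbon.
The molecule carries 2 separate instances of a hydroxyl group (-OH) meeting every constraint; each maps to a distinct set of atoms, giving 2 matches.

2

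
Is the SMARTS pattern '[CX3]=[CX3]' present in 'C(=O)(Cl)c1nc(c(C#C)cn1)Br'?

No

The pattern [CX3]=[CX3] describes a non-aromatic C=C double bond between two sp2 carbons — an alkene.
The closest candidate here is an ethynyl group (-C#CH), but the C-C bond is a triple bond, not a double bond. No other fragment satisfies the full query, so there is no match.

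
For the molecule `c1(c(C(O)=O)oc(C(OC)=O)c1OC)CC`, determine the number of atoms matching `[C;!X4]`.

The query [C;!X4] means: aliphatic carbon that does not have four total connections.
Check the 16 heavy atoms by environment: 1× o (aromatic, X2) → no; 4× c (aromatic, X3) → no; 4× C (X4) → no; 3× O (X2) → no; 2× C (X3) → match; 2× O (X1) → no.
That gives 2 matching atoms.

2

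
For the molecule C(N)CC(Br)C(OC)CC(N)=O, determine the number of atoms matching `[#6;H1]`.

The query [#6;H1] means: any carbon bearing exactly one hydrogen.
Check the 12 heavy atoms by environment: 3× C (H2) → no; 2× C (H1) → match; 2× N (H2) → no; 2× O (H0) → no; 1× C (H3) → no; 1× Br (H0) → no; 1× C (H0) → no.
That gives 2 matching atoms.

2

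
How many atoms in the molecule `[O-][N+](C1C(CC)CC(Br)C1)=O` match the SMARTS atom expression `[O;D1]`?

2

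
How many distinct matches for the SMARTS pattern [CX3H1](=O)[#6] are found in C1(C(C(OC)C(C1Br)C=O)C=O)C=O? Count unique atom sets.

3

[CX3H1](=O)[#6] is the SMARTS for an aldehyde: an sp2 carbon with one H, double-bonded to O and single-bonded to carbon.
The molecule carries 3 separate instances of an aldehyde (-CHO) meeting every constraint; each maps to a distinct set of atoms, giving 3 matches.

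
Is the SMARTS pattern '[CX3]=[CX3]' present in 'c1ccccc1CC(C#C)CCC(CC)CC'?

No

The pattern [CX3]=[CX3] describes a non-aromatic C=C double bond between two sp2 carbons — an alkene.
The closest candidate here is an ethynyl group (-C#CH), but the C-C bond is a triple bond, not a double bond. No other fragment satisfies the full query, so there is no match.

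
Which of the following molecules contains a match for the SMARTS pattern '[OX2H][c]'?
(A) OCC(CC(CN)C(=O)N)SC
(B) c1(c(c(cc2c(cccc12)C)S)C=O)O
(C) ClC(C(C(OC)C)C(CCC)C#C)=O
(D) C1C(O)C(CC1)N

B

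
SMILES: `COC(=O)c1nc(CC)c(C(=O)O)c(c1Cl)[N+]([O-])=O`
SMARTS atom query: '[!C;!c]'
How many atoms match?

9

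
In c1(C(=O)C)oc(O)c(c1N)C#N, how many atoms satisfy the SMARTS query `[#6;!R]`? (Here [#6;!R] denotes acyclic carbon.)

3

The query [#6;!R] means: carbon not in any ring.
Check the 12 heavy atoms by environment: 1× o (aromatic, in 5-ring) → no; 4× c (aromatic, in 5-ring) → no; 3× C (acyclic) → match; 2× N (acyclic) → no; 2× O (acyclic) → no.
That gives 3 matching atoms.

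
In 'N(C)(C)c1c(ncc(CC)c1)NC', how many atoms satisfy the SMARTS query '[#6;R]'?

5

The query [#6;R] means: carbon that is part of a ring.
Check the 13 heavy atoms by environment: 1× n (aromatic, in 6-ring) → no; 5× c (aromatic, in 6-ring) → match; 5× C (acyclic) → no; 2× N (acyclic) → no.
That gives 5 matching atoms.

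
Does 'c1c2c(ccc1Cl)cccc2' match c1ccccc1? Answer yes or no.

Yes

The pattern c1ccccc1 describes six aromatic carbons in a ring — a benzene ring.
The required atom environment is present in the molecule, so the pattern matches.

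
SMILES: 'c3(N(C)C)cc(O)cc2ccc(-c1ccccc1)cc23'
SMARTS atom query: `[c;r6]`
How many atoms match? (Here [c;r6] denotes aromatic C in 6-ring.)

16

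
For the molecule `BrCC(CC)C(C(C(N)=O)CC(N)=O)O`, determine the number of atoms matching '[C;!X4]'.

2

The query [C;!X4] means: aliphatic carbon that does not have four total connections.
Check the 15 heavy atoms by environment: 7× C (X4) → no; 2× C (X3) → match; 2× O (X1) → no; 2× N (X3) → no; 1× O (X2) → no; 1× Br (X1) → no.
That gives 2 matching atoms.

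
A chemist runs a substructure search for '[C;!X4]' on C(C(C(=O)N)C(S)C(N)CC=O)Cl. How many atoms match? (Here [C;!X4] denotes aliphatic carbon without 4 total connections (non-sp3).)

The query [C;!X4] means: aliphatic carbon that does not have four total connections.
Check the 13 heavy atoms by environment: 5× C (X4) → no; 1× Cl (X1) → no; 2× N (X3) → no; 2× C (X3) → match; 2× O (X1) → no; 1× S (X2) → no.
That gives 2 matching atoms.

2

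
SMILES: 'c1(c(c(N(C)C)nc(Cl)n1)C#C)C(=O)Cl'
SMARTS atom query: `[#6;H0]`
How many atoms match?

The query [#6;H0] means: any carbon with no attached hydrogen.
Check the 15 heavy atoms by environment: 2× n (aromatic, H0) → no; 4× c (aromatic, H0) → match; 2× Cl (H0) → no; 2× C (H0) → match; 1× O (H0) → no; 1× N (H0) → no; 2× C (H3) → no; 1× C (H1) → no.
Summing the matching environments: 4 + 2 = 6 matching atoms.

6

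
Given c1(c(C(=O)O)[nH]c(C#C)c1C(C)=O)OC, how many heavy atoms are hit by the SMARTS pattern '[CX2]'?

2

The query [CX2] means: C with X2: aliphatic carbon with exactly 2 total connections.
Check the 15 heavy atoms by environment: 1× n (aromatic, X3) → no; 4× c (aromatic, X3) → no; 2× C (X2) → match; 2× O (X2) → no; 2× C (X4) → no; 2× C (X3) → no; 2× O (X1) → no.
That gives 2 matching atoms.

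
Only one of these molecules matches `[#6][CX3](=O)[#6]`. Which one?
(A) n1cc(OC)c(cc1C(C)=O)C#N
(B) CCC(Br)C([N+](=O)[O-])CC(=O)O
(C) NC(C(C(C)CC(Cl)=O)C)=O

[#6][CX3](=O)[#6] describes a carbonyl carbon (no H) flanked by two carbons (a ketone).
(A) contains an acetyl/ketone group (-C(=O)CH3), which satisfies every atom and bond constraint.
(B) has a carboxylic acid group (-C(=O)OH) but one neighbour of the carbonyl carbon is O, not C.
(C) has a primary amide (-C(=O)NH2) but one neighbour of the carbonyl carbon is N, not C.
So the answer is (A).

A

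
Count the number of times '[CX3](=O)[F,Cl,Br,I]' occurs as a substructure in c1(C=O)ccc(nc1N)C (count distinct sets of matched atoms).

0

[CX3](=O)[F,Cl,Br,I] is the SMARTS for an acyl halide: a carbonyl carbon bonded to a halogen.
No fragment in the molecule satisfies every constraint, giving 0 matches.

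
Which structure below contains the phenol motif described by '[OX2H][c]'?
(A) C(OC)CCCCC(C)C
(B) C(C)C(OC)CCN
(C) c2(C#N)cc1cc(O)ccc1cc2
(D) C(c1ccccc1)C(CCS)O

C

[OX2H][c] describes a hydroxyl oxygen attached to an aromatic carbon (a phenol).
(A) has a methoxy ether (-OCH3) but the oxygen has H0, not H1.
(B) has a methoxy ether (-OCH3) but the oxygen has H0, not H1.
(C) contains a hydroxyl group (-OH), which satisfies every atom and bond constraint.
(D) has a hydroxyl group (-OH) but the -OH is on an aliphatic carbon, not an aromatic c.
So the answer is (C).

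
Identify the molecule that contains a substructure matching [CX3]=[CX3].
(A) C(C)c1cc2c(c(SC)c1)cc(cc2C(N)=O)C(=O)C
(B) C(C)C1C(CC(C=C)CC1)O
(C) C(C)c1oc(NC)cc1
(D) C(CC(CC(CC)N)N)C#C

B

[CX3]=[CX3] describes a non-aromatic C=C double bond between two sp2 carbons (an alkene).
(A) has an ethyl group (-CH2CH3) but its C-C bond is a single bond between CX4 carbons, not CX3=CX3.
(B) contains a vinyl group (-CH=CH2), which satisfies every atom and bond constraint.
(C) has an ethyl group (-CH2CH3) but its C-C bond is a single bond between CX4 carbons, not CX3=CX3.
(D) has an ethynyl group (-C#CH) but the C-C bond is a triple bond, not a double bond.
So the answer is (B).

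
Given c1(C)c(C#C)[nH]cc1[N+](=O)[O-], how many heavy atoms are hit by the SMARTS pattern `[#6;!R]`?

Check the 11 heavy atoms by environment: 1× n (aromatic, in 5-ring) → no; 4× c (aromatic, in 5-ring) → no; 3× C (acyclic) → match; 1× N (charge +1, acyclic) → no; 1× O (charge -1, acyclic) → no; 1× O (acyclic) → no.
That gives 3 matching atoms.

3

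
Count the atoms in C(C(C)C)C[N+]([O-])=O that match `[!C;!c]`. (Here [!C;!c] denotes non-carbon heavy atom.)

3

Check the 8 heavy atoms by environment: 5× C → no; 1× N (charge +1) → match; 1× O (charge -1) → match; 1× O → match.
Summing the matching environments: 1 + 1 + 1 = 3 matching atoms.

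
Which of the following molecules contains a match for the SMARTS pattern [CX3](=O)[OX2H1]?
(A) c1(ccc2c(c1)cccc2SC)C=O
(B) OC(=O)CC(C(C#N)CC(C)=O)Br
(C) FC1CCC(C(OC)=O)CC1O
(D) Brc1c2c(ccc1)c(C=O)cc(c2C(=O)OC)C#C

[CX3](=O)[OX2H1] describes an sp2 carbon double-bonded to O and single-bonded to an -OH oxygen (a carboxylic acid).
(A) has an aldehyde (-CHO) but there is no singly-bonded oxygen on the carbonyl carbon.
(B) contains a carboxylic acid group (-C(=O)OH), which satisfies every atom and bond constraint.
(C) has a methyl-ester group (-C(=O)OCH3) but the singly-bonded O has no H (OX2H0, not OX2H1).
(D) has a methyl-ester group (-C(=O)OCH3) but the singly-bonded O has no H (OX2H0, not OX2H1).
So the answer is (B).

B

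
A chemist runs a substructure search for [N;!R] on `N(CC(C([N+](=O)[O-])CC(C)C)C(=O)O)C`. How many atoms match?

2

The query [N;!R] means: aliphatic nitrogen not in a ring.
Check the 15 heavy atoms by environment: 9× C (acyclic) → no; 1× N (acyclic) → match; 1× N (charge +1, acyclic) → match; 1× O (charge -1, acyclic) → no; 3× O (acyclic) → no.
Summing the matching environments: 1 + 1 = 2 matching atoms.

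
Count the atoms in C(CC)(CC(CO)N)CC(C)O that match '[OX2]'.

2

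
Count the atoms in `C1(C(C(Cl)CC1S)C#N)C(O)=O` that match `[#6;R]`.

5

Check the 12 heavy atoms by environment: 5× C (in 5-ring) → match; 2× C (acyclic) → no; 1× N (acyclic) → no; 1× S (acyclic) → no; 1× Cl (acyclic) → no; 2× O (acyclic) → no.
That gives 5 matching atoms.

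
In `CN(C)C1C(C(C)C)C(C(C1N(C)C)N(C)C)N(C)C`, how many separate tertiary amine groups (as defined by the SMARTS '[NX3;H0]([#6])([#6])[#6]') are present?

4

[NX3;H0]([#6])([#6])[#6] is the SMARTS for a tertiary amine: a trivalent nitrogen with no H, bonded to three carbons.
The molecule carries 4 separate instances of a dimethylamino group (-N(CH3)2) meeting every constraint; each maps to a distinct set of atoms, giving 4 matches.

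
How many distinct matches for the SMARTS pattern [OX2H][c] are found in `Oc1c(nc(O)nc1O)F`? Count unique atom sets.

[OX2H][c] is the SMARTS for a phenol: a hydroxyl oxygen attached to an aromatic carbon.
The molecule carries 3 separate instances of a hydroxyl group (-OH) meeting every constraint; each maps to a distinct set of atoms, giving 3 matches.

3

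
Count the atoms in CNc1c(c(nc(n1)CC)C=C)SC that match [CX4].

4

Check the 14 heavy atoms by environment: 2× n (aromatic, X2) → no; 4× c (aromatic, X3) → no; 1× N (X3) → no; 4× C (X4) → match; 2× C (X3) → no; 1× S (X2) → no.
That gives 4 matching atoms.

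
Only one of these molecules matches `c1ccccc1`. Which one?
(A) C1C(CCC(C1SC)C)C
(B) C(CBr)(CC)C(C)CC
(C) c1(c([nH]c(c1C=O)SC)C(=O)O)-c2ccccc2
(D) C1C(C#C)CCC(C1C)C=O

c1ccccc1 describes six aromatic carbons in a ring (a benzene ring).
(A) has a methyl group (-CH3) but no six-membered all-carbon aromatic ring is present.
(B) has a methyl group (-CH3) but no six-membered all-carbon aromatic ring is present.
(C) contains a phenyl ring, which satisfies every atom and bond constraint.
(D) has a methyl group (-CH3) but no six-membered all-carbon aromatic ring is present.
So the answer is (C).

C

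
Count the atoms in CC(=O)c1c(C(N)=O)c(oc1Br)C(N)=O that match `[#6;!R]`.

4

The query [#6;!R] means: carbon not in any ring.
Check the 15 heavy atoms by environment: 1× o (aromatic, in 5-ring) → no; 4× c (aromatic, in 5-ring) → no; 4× C (acyclic) → match; 3× O (acyclic) → no; 2× N (acyclic) → no; 1× Br (acyclic) → no.
That gives 4 matching atoms.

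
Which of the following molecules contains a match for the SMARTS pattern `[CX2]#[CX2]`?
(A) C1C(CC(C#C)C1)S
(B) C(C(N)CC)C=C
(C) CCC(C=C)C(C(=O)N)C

A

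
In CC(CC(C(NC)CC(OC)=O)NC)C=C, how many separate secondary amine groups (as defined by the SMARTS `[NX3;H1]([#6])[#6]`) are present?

[NX3;H1]([#6])[#6] is the SMARTS for a secondary amine: a trivalent nitrogen with one H, bonded to two carbons.
The molecule carries 2 separate instances of an N-methylamino group (-NHCH3) meeting every constraint; each maps to a distinct set of atoms, giving 2 matches.

2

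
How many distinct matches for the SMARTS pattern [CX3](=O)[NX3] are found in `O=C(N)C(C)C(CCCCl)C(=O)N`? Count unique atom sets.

2

[CX3](=O)[NX3] is the SMARTS for an amide: a carbonyl carbon bonded to a trivalent nitrogen.
The molecule carries 2 separate instances of a primary amide (-C(=O)NH2) meeting every constraint; each maps to a distinct set of atoms, giving 2 matches.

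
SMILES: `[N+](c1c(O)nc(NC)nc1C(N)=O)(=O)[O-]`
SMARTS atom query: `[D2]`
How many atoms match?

The query [D2] means: atom with exactly two heavy-atom neighbours.
Check the 15 heavy atoms by environment: 2× n (aromatic, D2) → match; 4× c (aromatic, D3) → no; 1× N (charge +1, D3) → no; 1× O (charge -1, D1) → no; 3× O (D1) → no; 1× C (D3) → no; 1× N (D1) → no; 1× N (D2) → match; 1× C (D1) → no.
Summing the matching environments: 2 + 1 = 3 matching atoms.

3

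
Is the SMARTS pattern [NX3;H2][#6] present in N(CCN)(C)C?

Yes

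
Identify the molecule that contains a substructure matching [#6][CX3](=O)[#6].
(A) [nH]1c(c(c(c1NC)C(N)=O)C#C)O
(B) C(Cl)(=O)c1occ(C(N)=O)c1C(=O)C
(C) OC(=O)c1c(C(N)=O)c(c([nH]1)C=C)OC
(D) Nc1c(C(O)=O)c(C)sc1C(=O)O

B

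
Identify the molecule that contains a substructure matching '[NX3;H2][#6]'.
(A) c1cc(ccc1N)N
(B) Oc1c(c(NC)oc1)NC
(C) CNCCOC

A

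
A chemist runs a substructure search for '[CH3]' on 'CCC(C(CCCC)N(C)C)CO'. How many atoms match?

The query [CH3] means: aliphatic carbon with exactly three hydrogens.
Check the 13 heavy atoms by environment: 5× C (H2) → no; 2× C (H1) → no; 1× N (H0) → no; 4× C (H3) → match; 1× O (H1) → no.
That gives 4 matching atoms.

4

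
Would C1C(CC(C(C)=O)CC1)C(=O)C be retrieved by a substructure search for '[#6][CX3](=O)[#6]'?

Yes

The pattern [#6][CX3](=O)[#6] describes a carbonyl carbon (no H) flanked by two carbons — a ketone.
The molecule carries an acetyl/ketone group (-C(=O)CH3), whose atoms satisfy every constraint of the query, so the pattern matches.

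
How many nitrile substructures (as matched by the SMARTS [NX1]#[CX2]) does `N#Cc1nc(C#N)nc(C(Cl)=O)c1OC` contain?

[NX1]#[CX2] is the SMARTS for a nitrile: a nitrogen triple-bonded to a two-connected carbon.
The molecule carries 2 separate instances of a nitrile (-C#N) meeting every constraint; each maps to a distinct set of atoms, giving 2 matches.

2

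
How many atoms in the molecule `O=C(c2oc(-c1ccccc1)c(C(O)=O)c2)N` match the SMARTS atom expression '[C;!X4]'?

2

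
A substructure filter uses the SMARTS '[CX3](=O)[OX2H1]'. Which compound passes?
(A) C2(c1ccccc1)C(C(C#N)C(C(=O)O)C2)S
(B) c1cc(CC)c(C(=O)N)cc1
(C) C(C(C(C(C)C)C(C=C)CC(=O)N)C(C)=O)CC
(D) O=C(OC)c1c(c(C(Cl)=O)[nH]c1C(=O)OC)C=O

[CX3](=O)[OX2H1] describes an sp2 carbon double-bonded to O and single-bonded to an -OH oxygen (a carboxylic acid).
(A) contains a carboxylic acid group (-C(=O)OH), which satisfies every atom and bond constraint.
(B) has a primary amide (-C(=O)NH2) but the carbonyl is bonded to N, not to an -OH oxygen.
(C) has a primary amide (-C(=O)NH2) but the carbonyl is bonded to N, not to an -OH oxygen.
(D) has an aldehyde (-CHO) but there is no singly-bonded oxygen on the carbonyl carbon.
So the answer is (A).

A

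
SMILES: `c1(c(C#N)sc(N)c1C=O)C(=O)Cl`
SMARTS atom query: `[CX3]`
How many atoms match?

2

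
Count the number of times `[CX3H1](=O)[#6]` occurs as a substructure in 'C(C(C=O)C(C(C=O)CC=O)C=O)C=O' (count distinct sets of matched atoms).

5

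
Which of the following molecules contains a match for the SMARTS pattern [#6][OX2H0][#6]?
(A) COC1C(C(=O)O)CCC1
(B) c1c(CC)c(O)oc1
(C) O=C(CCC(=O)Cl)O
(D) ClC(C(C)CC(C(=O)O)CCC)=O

[#6][OX2H0][#6] describes an aliphatic oxygen bridging two carbons with no H on the oxygen (an ether).
(A) contains a methoxy ether (-OCH3), which satisfies every atom and bond constraint.
(B) has a hydroxyl group (-OH) but the oxygen has H1, not H0 bridging two carbons.
(C) has a carboxylic acid group (-C(=O)OH) but the -OH oxygen has H1; the =O is OX1, not OX2.
(D) has a carboxylic acid group (-C(=O)OH) but the -OH oxygen has H1; the =O is OX1, not OX2.
So the answer is (A).

A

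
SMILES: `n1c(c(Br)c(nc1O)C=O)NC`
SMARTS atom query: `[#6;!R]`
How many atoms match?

2

The query [#6;!R] means: carbon not in any ring.
Check the 12 heavy atoms by environment: 2× n (aromatic, in 6-ring) → no; 4× c (aromatic, in 6-ring) → no; 1× N (acyclic) → no; 2× C (acyclic) → match; 2× O (acyclic) → no; 1× Br (acyclic) → no.
That gives 2 matching atoms.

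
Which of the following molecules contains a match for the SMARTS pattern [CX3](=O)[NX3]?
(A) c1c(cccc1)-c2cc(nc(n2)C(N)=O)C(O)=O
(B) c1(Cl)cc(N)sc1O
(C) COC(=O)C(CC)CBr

A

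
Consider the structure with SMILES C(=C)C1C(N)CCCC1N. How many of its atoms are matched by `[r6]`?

6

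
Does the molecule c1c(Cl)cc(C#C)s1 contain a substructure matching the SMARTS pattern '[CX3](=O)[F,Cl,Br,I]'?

No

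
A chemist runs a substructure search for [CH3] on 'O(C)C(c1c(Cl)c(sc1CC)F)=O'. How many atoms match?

2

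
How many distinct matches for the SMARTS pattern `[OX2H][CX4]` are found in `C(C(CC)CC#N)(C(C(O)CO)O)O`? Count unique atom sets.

4

[OX2H][CX4] is the SMARTS for an aliphatic alcohol: a hydroxyl oxygen bound to an sp3 (X4) carbon.
The molecule carries 4 separate instances of a hydroxyl group (-OH) meeting every constraint; each maps to a distinct set of atoms, giving 4 matches.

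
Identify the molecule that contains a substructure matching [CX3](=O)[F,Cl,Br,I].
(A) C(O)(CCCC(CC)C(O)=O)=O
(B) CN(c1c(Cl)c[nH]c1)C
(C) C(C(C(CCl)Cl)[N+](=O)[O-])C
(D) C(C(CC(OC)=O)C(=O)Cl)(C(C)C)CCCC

[CX3](=O)[F,Cl,Br,I] describes a carbonyl carbon bonded to a halogen (an acyl halide).
(A) has a carboxylic acid group (-C(=O)OH) but the carbonyl is bonded to -OH, not to a halogen.
(B) has a chloro substituent but the Cl is not on a carbonyl carbon.
(C) has a chloro substituent but the Cl is not on a carbonyl carbon.
(D) contains an acyl chloride (-C(=O)Cl), which satisfies every atom and bond constraint.
So the answer is (D).

D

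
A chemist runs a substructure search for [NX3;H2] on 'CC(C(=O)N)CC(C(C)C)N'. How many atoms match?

2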